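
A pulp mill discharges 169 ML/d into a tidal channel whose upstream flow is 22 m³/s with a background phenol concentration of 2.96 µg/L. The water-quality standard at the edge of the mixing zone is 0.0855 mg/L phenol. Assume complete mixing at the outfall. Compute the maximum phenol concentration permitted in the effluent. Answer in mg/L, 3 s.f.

1.01 mg/L

169 ML/d = 1.956 m³/s.
2.96 µg/L = 0.00296 mg/L.
Mass balance: 0.0855·23.96 = 1.956·Cₑ + 22·0.00296.
Cₑ = (2.048 − 0.06512) / 1.956 = 1.014 mg/L.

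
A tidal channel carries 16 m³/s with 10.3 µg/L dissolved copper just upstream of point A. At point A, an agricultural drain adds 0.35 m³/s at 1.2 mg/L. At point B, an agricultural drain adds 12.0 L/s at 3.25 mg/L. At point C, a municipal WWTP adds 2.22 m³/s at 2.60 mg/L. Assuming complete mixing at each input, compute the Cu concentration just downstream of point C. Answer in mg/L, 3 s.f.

0.344 mg/L

10.3 µg/L = 0.0103 mg/L.
After input A: C = (16·0.0103 + 0.35·1.2) / 16.35 = 0.03577 mg/L.
12.0 L/s = 0.012 m³/s.
After input B: C = (16.35·0.03577 + 0.012·3.25) / 16.36 = 0.03812 mg/L.
After input C: C = (16.36·0.03812 + 2.22·2.6) / 18.58 = 0.3442 mg/L.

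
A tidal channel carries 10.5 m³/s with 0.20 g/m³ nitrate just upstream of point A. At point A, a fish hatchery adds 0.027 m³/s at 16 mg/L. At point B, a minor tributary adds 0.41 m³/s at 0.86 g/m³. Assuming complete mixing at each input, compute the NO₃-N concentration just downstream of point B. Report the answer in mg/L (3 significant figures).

0.264 mg/L

After input A: C = (10.5·0.2 + 0.027·16) / 10.53 = 0.2405 mg/L.
After input B: C = (10.53·0.2405 + 0.41·0.86) / 10.94 = 0.2637 mg/L.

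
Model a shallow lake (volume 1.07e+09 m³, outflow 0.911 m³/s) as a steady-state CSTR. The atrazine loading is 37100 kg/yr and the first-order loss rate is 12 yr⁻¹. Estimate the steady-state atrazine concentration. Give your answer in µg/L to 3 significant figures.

Outflow Q = 0.911 m³/s × 3.156e+07 s/yr = 2.875e+07 m³/yr.
Steady-state CSTR mass balance: W = Q·C + k·V·C, so C = W/(Q + kV).
Q + kV = 2.875e+07 + 12·1.07e+09 = 1.287e+10 m³/yr.
C = 37100/1.287e+10 = 2.883e-06 kg/m³ = 0.002883 mg/L = 2.883 µg/L.

2.88 µg/L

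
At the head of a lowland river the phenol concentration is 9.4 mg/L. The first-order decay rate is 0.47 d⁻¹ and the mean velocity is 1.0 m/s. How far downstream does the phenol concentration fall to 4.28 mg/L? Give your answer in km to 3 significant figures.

From C = C₀·e^(−kt), t = ln(C₀/C)/k = ln(9.4/4.28)/0.47 = 0.7868/0.47 = 1.674 d.
Distance = v·t = 1.0 m/s × 1.446e+05 s = 1.446e+05 m = 144.6 km.

145 km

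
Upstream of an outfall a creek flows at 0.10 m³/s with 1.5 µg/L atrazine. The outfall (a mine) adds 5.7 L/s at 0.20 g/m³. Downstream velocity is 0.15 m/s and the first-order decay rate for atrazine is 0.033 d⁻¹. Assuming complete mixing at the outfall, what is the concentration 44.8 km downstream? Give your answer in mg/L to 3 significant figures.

0.0109 mg/L

5.7 L/s = 0.0057 m³/s.
1.5 µg/L = 0.0015 mg/L.
After complete mixing, C₀ = (0.0057·0.2 + 0.1·0.0015) / 0.1057 = 0.0122 mg/L.
Travel time t = 4.48e+04 m / 0.15 m/s = 2.987e+05 s = 3.457 d.
C = 0.0122·exp(−0.033·3.457) = 0.0122·0.8922 = 0.01089 mg/L.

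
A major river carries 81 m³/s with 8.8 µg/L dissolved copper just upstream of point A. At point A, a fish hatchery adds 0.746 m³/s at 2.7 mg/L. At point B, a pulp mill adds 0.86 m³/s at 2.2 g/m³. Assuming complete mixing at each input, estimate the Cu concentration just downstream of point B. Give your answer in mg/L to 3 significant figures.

0.0559 mg/L

8.8 µg/L = 0.0088 mg/L.
After input A: C = (81·0.0088 + 0.746·2.7) / 81.75 = 0.03336 mg/L.
After input B: C = (81.75·0.03336 + 0.86·2.2) / 82.61 = 0.05592 mg/L.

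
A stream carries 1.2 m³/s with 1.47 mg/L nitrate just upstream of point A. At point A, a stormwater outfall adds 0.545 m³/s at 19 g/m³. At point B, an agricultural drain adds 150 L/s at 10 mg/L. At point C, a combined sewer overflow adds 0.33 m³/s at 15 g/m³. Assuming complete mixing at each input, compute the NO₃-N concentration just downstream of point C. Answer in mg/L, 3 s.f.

8.35 mg/L

After input A: C = (1.2·1.47 + 0.545·19) / 1.745 = 6.945 mg/L.
150 L/s = 0.15 m³/s.
After input B: C = (1.745·6.945 + 0.15·10) / 1.895 = 7.187 mg/L.
After input C: C = (1.895·7.187 + 0.33·15) / 2.225 = 8.346 mg/L.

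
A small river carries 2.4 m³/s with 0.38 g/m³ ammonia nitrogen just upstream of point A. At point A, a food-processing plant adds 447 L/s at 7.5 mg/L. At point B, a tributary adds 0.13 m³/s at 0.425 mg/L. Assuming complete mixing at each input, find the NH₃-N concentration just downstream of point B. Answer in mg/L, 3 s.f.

1.45 mg/L

447 L/s = 0.447 m³/s.
After input A: C = (2.4·0.38 + 0.447·7.5) / 2.847 = 1.498 mg/L.
After input B: C = (2.847·1.498 + 0.13·0.425) / 2.977 = 1.451 mg/L.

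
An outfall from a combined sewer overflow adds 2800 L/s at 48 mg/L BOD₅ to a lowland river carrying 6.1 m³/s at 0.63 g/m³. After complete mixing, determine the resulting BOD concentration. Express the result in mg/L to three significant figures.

2800 L/s = 2.8 m³/s.
By mass balance at complete mixing, C = (2.8·48 + 6.1·0.63) / (2.8 + 6.1) = 138.2/8.9 = 15.53 mg/L.

15.5 mg/L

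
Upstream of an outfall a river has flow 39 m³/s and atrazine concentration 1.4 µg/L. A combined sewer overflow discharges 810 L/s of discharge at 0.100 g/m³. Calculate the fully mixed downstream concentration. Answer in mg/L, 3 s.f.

0.00341 mg/L

810 L/s = 0.81 m³/s.
1.4 µg/L = 0.0014 mg/L.
Flow-weighted mixing gives C = (0.81·0.1 + 39·0.0014) / (0.81 + 39) = 0.1356/39.81 = 0.003406 mg/L.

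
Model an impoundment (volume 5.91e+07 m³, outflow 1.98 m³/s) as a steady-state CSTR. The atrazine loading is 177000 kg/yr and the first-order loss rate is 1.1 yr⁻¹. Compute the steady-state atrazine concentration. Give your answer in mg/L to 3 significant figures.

1.39 mg/L

Outflow Q = 1.98 m³/s × 3.156e+07 s/yr = 6.248e+07 m³/yr.
Steady-state CSTR mass balance: W = Q·C + k·V·C, so C = W/(Q + kV).
Q + kV = 6.248e+07 + 1.1·5.91e+07 = 1.275e+08 m³/yr.
C = 177000/1.275e+08 = 0.001388 kg/m³ = 1.388 mg/L.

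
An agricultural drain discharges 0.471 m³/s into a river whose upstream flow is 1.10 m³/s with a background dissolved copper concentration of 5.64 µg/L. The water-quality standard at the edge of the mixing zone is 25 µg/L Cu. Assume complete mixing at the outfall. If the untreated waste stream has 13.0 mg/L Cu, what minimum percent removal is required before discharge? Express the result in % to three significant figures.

99.5 %

5.64 µg/L = 0.00564 mg/L.
25 µg/L = 0.025 mg/L.
Mass balance: 0.025·1.571 = 0.471·Cₑ + 1.1·0.00564.
Cₑ = (0.03928 − 0.006204) / 0.471 = 0.07021 mg/L.
Required removal = 1 − 0.07021/13.0 = 99.46 %.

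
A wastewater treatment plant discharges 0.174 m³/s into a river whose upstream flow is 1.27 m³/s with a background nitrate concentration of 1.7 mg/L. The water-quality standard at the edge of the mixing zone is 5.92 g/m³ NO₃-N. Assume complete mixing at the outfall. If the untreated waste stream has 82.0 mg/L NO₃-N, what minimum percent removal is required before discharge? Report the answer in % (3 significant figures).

Mass balance: 5.92·1.444 = 0.174·Cₑ + 1.27·1.7.
Cₑ = (8.548 − 2.159) / 0.174 = 36.72 mg/L.
Required removal = 1 − 36.72/82.0 = 55.22 %.

55.2 %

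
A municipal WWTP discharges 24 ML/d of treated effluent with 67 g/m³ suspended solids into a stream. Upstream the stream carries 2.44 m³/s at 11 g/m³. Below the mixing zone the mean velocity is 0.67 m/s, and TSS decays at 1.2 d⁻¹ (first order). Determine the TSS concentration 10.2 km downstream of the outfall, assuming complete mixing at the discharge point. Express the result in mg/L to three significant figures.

24 ML/d = 0.2778 m³/s.
After complete mixing, C₀ = (0.2778·67 + 2.44·11) / 2.718 = 16.72 mg/L.
Travel time t = 1.02e+04 m / 0.67 m/s = 1.522e+04 s = 0.1762 d.
C = 16.72·exp(−1.2·0.1762) = 16.72·0.8094 = 13.54 mg/L.

13.5 mg/L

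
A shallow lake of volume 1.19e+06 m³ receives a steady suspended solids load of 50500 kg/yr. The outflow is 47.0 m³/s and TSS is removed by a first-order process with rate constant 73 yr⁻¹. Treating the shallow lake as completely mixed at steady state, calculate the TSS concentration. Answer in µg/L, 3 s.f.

32.2 µg/L

Outflow Q = 47.0 m³/s × 3.156e+07 s/yr = 1.483e+09 m³/yr.
Steady-state CSTR mass balance: W = Q·C + k·V·C, so C = W/(Q + kV).
Q + kV = 1.483e+09 + 73·1.19e+06 = 1.57e+09 m³/yr.
C = 50500/1.57e+09 = 3.216e-05 kg/m³ = 0.03216 mg/L = 32.16 µg/L.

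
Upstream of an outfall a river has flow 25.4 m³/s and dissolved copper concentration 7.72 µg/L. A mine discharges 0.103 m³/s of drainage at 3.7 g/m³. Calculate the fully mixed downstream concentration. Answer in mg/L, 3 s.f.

7.72 µg/L = 0.00772 mg/L.
Conservation of mass across the mixing zone: C = (0.103·3.7 + 25.4·0.00772) / (0.103 + 25.4) = 0.5772/25.5 = 0.02263 mg/L.

0.0226 mg/L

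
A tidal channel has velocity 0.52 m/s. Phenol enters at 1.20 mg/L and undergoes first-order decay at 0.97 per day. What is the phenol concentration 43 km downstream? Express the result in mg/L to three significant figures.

Travel time t = 43 km / 0.52 m/s = 4.3e+04/0.52 = 8.269e+04 s = 0.9571 d.
First-order decay: C = 1.20·exp(−0.97·0.9571) = 1.20·0.3952 = 0.4742 mg/L.

0.474 mg/L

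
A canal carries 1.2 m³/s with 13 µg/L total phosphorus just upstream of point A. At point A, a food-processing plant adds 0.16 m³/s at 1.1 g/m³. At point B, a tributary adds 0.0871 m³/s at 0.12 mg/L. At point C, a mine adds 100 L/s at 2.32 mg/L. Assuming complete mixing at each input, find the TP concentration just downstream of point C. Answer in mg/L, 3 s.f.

13 µg/L = 0.013 mg/L.
After input A: C = (1.2·0.013 + 0.16·1.1) / 1.36 = 0.1409 mg/L.
After input B: C = (1.36·0.1409 + 0.0871·0.12) / 1.447 = 0.1396 mg/L.
100 L/s = 0.1 m³/s.
After input C: C = (1.447·0.1396 + 0.1·2.32) / 1.547 = 0.2806 mg/L.

0.281 mg/L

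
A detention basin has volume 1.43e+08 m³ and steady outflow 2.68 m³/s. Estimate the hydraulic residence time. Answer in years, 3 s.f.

Q = 2.68 m³/s × 3.156e+07 s/yr = 8.457e+07 m³/yr.
Hydraulic residence time τ = V/Q = 1.43e+08/8.457e+07 = 1.691 yr.

1.69 yr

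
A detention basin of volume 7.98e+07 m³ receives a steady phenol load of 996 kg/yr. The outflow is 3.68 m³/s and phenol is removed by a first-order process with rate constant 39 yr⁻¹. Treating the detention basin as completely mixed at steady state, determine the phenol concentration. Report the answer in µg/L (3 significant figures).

Outflow Q = 3.68 m³/s × 3.156e+07 s/yr = 1.161e+08 m³/yr.
Steady-state CSTR mass balance: W = Q·C + k·V·C, so C = W/(Q + kV).
Q + kV = 1.161e+08 + 39·7.98e+07 = 3.228e+09 m³/yr.
C = 996/3.228e+09 = 3.085e-07 kg/m³ = 0.0003085 mg/L = 0.3085 µg/L.

0.309 µg/L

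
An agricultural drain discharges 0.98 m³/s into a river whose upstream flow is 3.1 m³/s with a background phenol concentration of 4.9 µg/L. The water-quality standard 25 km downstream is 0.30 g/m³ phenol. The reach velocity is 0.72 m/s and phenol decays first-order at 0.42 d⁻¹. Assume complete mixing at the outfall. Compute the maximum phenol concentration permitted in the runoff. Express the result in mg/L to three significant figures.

4.9 µg/L = 0.0049 mg/L.
Travel time to the compliance point: t = 2.5e+04/0.72 = 3.472e+04 s = 0.4019 d; decay factor exp(−0.42·0.4019) = 0.8447.
So the concentration just after mixing may be at most 0.3/0.8447 = 0.3552 mg/L.
Mass balance: 0.3552·4.08 = 0.98·Cₑ + 3.1·0.0049.
Cₑ = (1.449 − 0.01519) / 0.98 = 1.463 mg/L.

1.46 mg/L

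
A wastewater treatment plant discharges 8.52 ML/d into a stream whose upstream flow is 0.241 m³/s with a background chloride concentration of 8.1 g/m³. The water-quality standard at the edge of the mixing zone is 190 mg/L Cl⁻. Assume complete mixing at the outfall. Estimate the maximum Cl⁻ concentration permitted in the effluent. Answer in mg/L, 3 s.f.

8.52 ML/d = 0.09861 m³/s.
Mass balance: 190·0.3396 = 0.09861·Cₑ + 0.241·8.1.
Cₑ = (64.53 − 1.952) / 0.09861 = 634.6 mg/L.

635 mg/L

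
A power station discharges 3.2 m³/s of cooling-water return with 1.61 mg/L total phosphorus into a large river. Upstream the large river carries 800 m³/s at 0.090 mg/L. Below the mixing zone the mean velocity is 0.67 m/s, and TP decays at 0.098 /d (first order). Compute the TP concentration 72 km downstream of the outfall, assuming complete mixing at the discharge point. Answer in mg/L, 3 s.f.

After complete mixing, C₀ = (3.2·1.61 + 800·0.09) / 803.2 = 0.09606 mg/L.
Travel time t = 7.2e+04 m / 0.67 m/s = 1.075e+05 s = 1.244 d.
C = 0.09606·exp(−0.098·1.244) = 0.09606·0.8852 = 0.08503 mg/L.

0.0850 mg/L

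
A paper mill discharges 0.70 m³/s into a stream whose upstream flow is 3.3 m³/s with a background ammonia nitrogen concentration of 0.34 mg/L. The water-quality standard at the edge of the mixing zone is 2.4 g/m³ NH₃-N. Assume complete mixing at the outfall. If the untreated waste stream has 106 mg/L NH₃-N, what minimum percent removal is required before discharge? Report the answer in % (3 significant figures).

88.6 %

Mass balance: 2.4·4 = 0.7·Cₑ + 3.3·0.34.
Cₑ = (9.6 − 1.122) / 0.7 = 12.11 mg/L.
Required removal = 1 − 12.11/106 = 88.57 %.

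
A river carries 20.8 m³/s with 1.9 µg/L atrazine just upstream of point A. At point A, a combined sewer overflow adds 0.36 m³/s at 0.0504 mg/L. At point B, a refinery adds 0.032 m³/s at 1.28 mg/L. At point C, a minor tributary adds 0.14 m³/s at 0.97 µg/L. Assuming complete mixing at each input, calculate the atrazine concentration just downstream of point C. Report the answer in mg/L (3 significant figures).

0.00463 mg/L

1.9 µg/L = 0.0019 mg/L.
After input A: C = (20.8·0.0019 + 0.36·0.0504) / 21.16 = 0.002725 mg/L.
After input B: C = (21.16·0.002725 + 0.032·1.28) / 21.19 = 0.004654 mg/L.
0.97 µg/L = 0.00097 mg/L.
After input C: C = (21.19·0.004654 + 0.14·0.00097) / 21.33 = 0.00463 mg/L.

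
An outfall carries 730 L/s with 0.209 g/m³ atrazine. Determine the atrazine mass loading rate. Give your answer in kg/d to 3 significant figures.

730 L/s = 0.73 m³/s.
Mass flux = Q·C = 0.73 m³/s × 0.209 g/m³ = 0.1526 g/s.
= 0.1526 g/s × 86.4 = 13.18 kg/d.

13.2 kg/d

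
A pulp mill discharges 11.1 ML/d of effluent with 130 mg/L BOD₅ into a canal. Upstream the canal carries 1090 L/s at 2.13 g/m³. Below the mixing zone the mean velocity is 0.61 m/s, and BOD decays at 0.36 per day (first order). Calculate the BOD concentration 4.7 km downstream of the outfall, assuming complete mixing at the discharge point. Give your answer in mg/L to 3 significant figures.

11.1 ML/d = 0.1285 m³/s.
1090 L/s = 1.09 m³/s.
After complete mixing, C₀ = (0.1285·130 + 1.09·2.13) / 1.218 = 15.61 mg/L.
Travel time t = 4700 m / 0.61 m/s = 7705 s = 0.08918 d.
C = 15.61·exp(−0.36·0.08918) = 15.61·0.9684 = 15.12 mg/L.

15.1 mg/L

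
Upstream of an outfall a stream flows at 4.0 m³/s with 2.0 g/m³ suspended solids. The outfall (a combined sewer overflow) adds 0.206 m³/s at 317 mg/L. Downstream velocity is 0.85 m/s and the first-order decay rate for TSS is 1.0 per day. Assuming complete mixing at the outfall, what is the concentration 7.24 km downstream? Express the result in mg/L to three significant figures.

After complete mixing, C₀ = (0.206·317 + 4·2) / 4.206 = 17.43 mg/L.
Travel time t = 7240 m / 0.85 m/s = 8518 s = 0.09858 d.
C = 17.43·exp(−1.0·0.09858) = 17.43·0.9061 = 15.79 mg/L.

15.8 mg/L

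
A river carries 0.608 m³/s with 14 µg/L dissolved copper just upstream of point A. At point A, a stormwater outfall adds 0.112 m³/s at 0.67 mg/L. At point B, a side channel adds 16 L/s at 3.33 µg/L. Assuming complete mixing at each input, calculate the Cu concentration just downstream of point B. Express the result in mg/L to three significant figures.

14 µg/L = 0.014 mg/L.
After input A: C = (0.608·0.014 + 0.112·0.67) / 0.72 = 0.116 mg/L.
16 L/s = 0.016 m³/s.
3.33 µg/L = 0.00333 mg/L.
After input B: C = (0.72·0.116 + 0.016·0.00333) / 0.736 = 0.1136 mg/L.

0.114 mg/L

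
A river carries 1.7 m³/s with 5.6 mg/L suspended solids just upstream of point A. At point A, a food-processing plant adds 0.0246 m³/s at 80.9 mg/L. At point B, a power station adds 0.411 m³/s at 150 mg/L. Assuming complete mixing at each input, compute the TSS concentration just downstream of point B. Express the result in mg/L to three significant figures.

34.3 mg/L

After input A: C = (1.7·5.6 + 0.0246·80.9) / 1.725 = 6.674 mg/L.
After input B: C = (1.725·6.674 + 0.411·150) / 2.136 = 34.26 mg/L.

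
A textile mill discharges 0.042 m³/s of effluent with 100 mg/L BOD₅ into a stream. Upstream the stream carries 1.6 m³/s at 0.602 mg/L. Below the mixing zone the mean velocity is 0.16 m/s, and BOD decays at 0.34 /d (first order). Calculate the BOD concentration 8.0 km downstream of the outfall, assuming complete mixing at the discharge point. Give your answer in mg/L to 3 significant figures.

2.58 mg/L

After complete mixing, C₀ = (0.042·100 + 1.6·0.602) / 1.642 = 3.144 mg/L.
Travel time t = 8000 m / 0.16 m/s = 5e+04 s = 0.5787 d.
C = 3.144·exp(−0.34·0.5787) = 3.144·0.8214 = 2.583 mg/L.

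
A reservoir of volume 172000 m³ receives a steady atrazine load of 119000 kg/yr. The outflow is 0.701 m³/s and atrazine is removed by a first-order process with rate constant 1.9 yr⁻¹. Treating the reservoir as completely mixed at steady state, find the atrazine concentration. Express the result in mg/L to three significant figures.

5.30 mg/L

Outflow Q = 0.701 m³/s × 3.156e+07 s/yr = 2.212e+07 m³/yr.
Steady-state CSTR mass balance: W = Q·C + k·V·C, so C = W/(Q + kV).
Q + kV = 2.212e+07 + 1.9·172000 = 2.245e+07 m³/yr.
C = 119000/2.245e+07 = 0.005301 kg/m³ = 5.301 mg/L.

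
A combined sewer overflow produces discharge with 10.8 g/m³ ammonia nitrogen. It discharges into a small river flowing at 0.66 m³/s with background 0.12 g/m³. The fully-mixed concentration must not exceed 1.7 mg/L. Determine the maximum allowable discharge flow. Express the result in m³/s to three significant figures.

Mass balance at complete mixing: C_std·(Q_w + Q_r) = Q_w·C_e + Q_r·C_b.
Rearranging, Q_w = Q_r·(C_std − C_b)/(C_e − C_std) = 0.66·(1.7 − 0.12) / (10.8 − 1.7) = 0.1146 m³/s.

0.115 m³/s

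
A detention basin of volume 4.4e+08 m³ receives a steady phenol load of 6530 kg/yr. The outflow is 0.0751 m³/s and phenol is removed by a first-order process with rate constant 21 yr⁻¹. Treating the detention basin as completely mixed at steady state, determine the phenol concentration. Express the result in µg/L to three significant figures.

Outflow Q = 0.0751 m³/s × 3.156e+07 s/yr = 2.37e+06 m³/yr.
Steady-state CSTR mass balance: W = Q·C + k·V·C, so C = W/(Q + kV).
Q + kV = 2.37e+06 + 21·4.4e+08 = 9.242e+09 m³/yr.
C = 6530/9.242e+09 = 7.065e-07 kg/m³ = 0.0007065 mg/L = 0.7065 µg/L.

0.707 µg/L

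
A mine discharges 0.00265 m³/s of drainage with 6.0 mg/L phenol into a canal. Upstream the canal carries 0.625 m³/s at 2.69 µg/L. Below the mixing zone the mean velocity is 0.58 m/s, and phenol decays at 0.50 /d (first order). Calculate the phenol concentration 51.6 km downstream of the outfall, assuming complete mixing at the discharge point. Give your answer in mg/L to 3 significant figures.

2.69 µg/L = 0.00269 mg/L.
After complete mixing, C₀ = (0.00265·6 + 0.625·0.00269) / 0.6277 = 0.02801 mg/L.
Travel time t = 5.16e+04 m / 0.58 m/s = 8.897e+04 s = 1.03 d.
C = 0.02801·exp(−0.50·1.03) = 0.02801·0.5976 = 0.01674 mg/L.

0.0167 mg/L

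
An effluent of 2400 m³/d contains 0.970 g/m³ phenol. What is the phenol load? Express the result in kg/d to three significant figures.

2.33 kg/d

2400 m³/d = 0.02778 m³/s.
Mass flux = Q·C = 0.02778 m³/s × 0.97 g/m³ = 0.02694 g/s.
= 0.02694 g/s × 86.4 = 2.328 kg/d.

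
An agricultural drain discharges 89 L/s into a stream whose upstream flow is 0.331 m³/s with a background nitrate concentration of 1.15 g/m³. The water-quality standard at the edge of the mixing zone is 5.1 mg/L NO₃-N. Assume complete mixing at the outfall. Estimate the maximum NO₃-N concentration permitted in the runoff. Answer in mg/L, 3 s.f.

19.8 mg/L

89 L/s = 0.089 m³/s.
Mass balance: 5.1·0.42 = 0.089·Cₑ + 0.331·1.15.
Cₑ = (2.142 − 0.3806) / 0.089 = 19.79 mg/L.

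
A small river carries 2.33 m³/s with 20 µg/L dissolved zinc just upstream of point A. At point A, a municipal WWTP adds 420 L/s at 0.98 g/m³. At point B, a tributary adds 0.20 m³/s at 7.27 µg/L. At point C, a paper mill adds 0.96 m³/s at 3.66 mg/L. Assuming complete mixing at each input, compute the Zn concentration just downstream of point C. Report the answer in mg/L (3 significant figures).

20 µg/L = 0.02 mg/L.
420 L/s = 0.42 m³/s.
After input A: C = (2.33·0.02 + 0.42·0.98) / 2.75 = 0.1666 mg/L.
7.27 µg/L = 0.00727 mg/L.
After input B: C = (2.75·0.1666 + 0.2·0.00727) / 2.95 = 0.1558 mg/L.
After input C: C = (2.95·0.1558 + 0.96·3.66) / 3.91 = 1.016 mg/L.

1.02 mg/L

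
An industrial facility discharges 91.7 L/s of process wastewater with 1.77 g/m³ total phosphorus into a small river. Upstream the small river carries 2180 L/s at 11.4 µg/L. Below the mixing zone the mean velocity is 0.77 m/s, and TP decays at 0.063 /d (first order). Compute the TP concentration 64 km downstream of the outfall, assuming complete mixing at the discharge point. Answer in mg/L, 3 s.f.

0.0775 mg/L

91.7 L/s = 0.0917 m³/s.
2180 L/s = 2.18 m³/s.
11.4 µg/L = 0.0114 mg/L.
After complete mixing, C₀ = (0.0917·1.77 + 2.18·0.0114) / 2.272 = 0.08239 mg/L.
Travel time t = 6.4e+04 m / 0.77 m/s = 8.312e+04 s = 0.962 d.
C = 0.08239·exp(−0.063·0.962) = 0.08239·0.9412 = 0.07754 mg/L.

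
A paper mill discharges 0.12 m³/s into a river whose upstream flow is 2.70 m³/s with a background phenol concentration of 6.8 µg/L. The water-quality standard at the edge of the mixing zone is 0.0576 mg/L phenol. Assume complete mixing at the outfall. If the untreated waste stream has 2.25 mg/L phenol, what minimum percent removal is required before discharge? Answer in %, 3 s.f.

46.6 %

6.8 µg/L = 0.0068 mg/L.
Mass balance: 0.0576·2.82 = 0.12·Cₑ + 2.7·0.0068.
Cₑ = (0.1624 − 0.01836) / 0.12 = 1.201 mg/L.
Required removal = 1 − 1.201/2.25 = 46.64 %.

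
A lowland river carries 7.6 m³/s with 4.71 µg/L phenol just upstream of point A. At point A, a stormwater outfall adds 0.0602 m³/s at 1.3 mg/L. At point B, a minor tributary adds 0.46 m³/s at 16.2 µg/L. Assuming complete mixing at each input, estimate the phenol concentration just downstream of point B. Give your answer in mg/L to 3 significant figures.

0.0150 mg/L

4.71 µg/L = 0.00471 mg/L.
After input A: C = (7.6·0.00471 + 0.0602·1.3) / 7.66 = 0.01489 mg/L.
16.2 µg/L = 0.0162 mg/L.
After input B: C = (7.66·0.01489 + 0.46·0.0162) / 8.12 = 0.01496 mg/L.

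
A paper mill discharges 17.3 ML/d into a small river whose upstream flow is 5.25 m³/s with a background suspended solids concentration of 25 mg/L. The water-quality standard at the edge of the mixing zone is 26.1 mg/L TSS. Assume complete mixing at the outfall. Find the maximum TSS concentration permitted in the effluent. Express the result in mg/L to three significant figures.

17.3 ML/d = 0.2002 m³/s.
Mass balance: 26.1·5.45 = 0.2002·Cₑ + 5.25·25.
Cₑ = (142.3 − 131.2) / 0.2002 = 54.94 mg/L.

54.9 mg/L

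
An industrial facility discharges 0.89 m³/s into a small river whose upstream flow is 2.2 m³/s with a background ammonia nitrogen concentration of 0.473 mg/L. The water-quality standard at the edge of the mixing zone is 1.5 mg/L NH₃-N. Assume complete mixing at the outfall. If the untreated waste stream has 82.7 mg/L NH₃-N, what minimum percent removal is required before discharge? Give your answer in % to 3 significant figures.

95.1 %

Mass balance: 1.5·3.09 = 0.89·Cₑ + 2.2·0.473.
Cₑ = (4.635 − 1.041) / 0.89 = 4.039 mg/L.
Required removal = 1 − 4.039/82.7 = 95.12 %.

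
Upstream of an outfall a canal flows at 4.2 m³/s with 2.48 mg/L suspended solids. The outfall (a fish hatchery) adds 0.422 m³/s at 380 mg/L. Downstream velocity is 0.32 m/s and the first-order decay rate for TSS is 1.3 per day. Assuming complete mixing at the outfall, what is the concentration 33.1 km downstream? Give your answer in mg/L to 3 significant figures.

7.79 mg/L

After complete mixing, C₀ = (0.422·380 + 4.2·2.48) / 4.622 = 36.95 mg/L.
Travel time t = 3.31e+04 m / 0.32 m/s = 1.034e+05 s = 1.197 d.
C = 36.95·exp(−1.3·1.197) = 36.95·0.2109 = 7.793 mg/L.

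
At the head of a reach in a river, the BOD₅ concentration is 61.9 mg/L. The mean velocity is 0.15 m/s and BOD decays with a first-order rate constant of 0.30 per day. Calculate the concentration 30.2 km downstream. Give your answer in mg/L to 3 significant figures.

Travel time t = 30.2 km / 0.15 m/s = 3.02e+04/0.15 = 2.013e+05 s = 2.33 d.
First-order decay: C = 61.9·exp(−0.30·2.33) = 61.9·0.497 = 30.77 mg/L.

30.8 mg/L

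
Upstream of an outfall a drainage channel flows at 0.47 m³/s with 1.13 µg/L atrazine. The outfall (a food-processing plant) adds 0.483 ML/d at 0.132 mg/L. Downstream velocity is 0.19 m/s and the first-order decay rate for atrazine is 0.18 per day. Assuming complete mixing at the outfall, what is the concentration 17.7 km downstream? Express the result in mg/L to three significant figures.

0.483 ML/d = 0.00559 m³/s.
1.13 µg/L = 0.00113 mg/L.
After complete mixing, C₀ = (0.00559·0.132 + 0.47·0.00113) / 0.4756 = 0.002668 mg/L.
Travel time t = 1.77e+04 m / 0.19 m/s = 9.316e+04 s = 1.078 d.
C = 0.002668·exp(−0.18·1.078) = 0.002668·0.8236 = 0.002198 mg/L.

0.00220 mg/L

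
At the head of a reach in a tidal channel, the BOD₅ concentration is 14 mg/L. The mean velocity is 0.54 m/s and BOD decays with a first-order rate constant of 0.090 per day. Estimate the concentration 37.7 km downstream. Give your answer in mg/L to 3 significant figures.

13.0 mg/L

Travel time t = 37.7 km / 0.54 m/s = 3.77e+04/0.54 = 6.981e+04 s = 0.808 d.
First-order decay: C = 14·exp(−0.090·0.808) = 14·0.9299 = 13.02 mg/L.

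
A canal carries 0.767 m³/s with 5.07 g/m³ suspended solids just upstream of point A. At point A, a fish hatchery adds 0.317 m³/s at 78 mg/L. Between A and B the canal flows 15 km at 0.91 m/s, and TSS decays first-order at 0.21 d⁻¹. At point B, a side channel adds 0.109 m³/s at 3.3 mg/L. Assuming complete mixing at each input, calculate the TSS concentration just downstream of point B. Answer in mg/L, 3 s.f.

After input A: C = (0.767·5.07 + 0.317·78) / 1.084 = 26.4 mg/L.
Over the 15 km reach to input B (t = 1.648e+04 s = 0.1908 d), decay gives C = 26.4·exp(−0.21·0.1908) = 25.36 mg/L.
After input B: C = (1.084·25.36 + 0.109·3.3) / 1.193 = 23.35 mg/L.

23.3 mg/L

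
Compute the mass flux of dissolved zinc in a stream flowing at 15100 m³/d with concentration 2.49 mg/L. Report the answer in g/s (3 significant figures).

0.435 g/s

15100 m³/d = 0.1748 m³/s.
Mass flux = Q·C = 0.1748 m³/s × 2.49 g/m³ = 0.4352 g/s.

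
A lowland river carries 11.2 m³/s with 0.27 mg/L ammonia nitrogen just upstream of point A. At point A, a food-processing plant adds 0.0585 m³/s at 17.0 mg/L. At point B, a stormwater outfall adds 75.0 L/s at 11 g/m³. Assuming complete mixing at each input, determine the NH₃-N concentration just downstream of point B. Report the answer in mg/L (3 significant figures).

After input A: C = (11.2·0.27 + 0.0585·17) / 11.26 = 0.3569 mg/L.
75.0 L/s = 0.075 m³/s.
After input B: C = (11.26·0.3569 + 0.075·11) / 11.33 = 0.4274 mg/L.

0.427 mg/L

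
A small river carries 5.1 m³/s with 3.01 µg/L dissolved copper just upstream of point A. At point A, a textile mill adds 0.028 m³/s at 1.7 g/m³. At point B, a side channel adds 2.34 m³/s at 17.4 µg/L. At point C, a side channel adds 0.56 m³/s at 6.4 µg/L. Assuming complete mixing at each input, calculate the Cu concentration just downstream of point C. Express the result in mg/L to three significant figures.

3.01 µg/L = 0.00301 mg/L.
After input A: C = (5.1·0.00301 + 0.028·1.7) / 5.128 = 0.01228 mg/L.
17.4 µg/L = 0.0174 mg/L.
After input B: C = (5.128·0.01228 + 2.34·0.0174) / 7.468 = 0.01388 mg/L.
6.4 µg/L = 0.0064 mg/L.
After input C: C = (7.468·0.01388 + 0.56·0.0064) / 8.028 = 0.01336 mg/L.

0.0134 mg/L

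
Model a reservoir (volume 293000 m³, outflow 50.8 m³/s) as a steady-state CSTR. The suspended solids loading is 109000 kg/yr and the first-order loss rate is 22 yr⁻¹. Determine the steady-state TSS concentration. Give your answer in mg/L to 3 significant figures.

0.0677 mg/L

Outflow Q = 50.8 m³/s × 3.156e+07 s/yr = 1.603e+09 m³/yr.
Steady-state CSTR mass balance: W = Q·C + k·V·C, so C = W/(Q + kV).
Q + kV = 1.603e+09 + 22·293000 = 1.61e+09 m³/yr.
C = 109000/1.61e+09 = 6.772e-05 kg/m³ = 0.06772 mg/L.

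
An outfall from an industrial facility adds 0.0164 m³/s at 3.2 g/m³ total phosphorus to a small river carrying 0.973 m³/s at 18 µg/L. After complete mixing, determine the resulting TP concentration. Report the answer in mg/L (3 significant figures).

0.0707 mg/L

18 µg/L = 0.018 mg/L.
Flow-weighted mixing gives C = (0.0164·3.2 + 0.973·0.018) / (0.0164 + 0.973) = 0.06999/0.9894 = 0.07074 mg/L.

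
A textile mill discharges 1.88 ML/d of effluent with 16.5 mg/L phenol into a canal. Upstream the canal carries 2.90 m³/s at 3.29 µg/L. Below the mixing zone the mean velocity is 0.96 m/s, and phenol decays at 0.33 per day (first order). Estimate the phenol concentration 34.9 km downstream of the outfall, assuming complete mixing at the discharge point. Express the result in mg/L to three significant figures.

1.88 ML/d = 0.02176 m³/s.
3.29 µg/L = 0.00329 mg/L.
After complete mixing, C₀ = (0.02176·16.5 + 2.9·0.00329) / 2.922 = 0.1261 mg/L.
Travel time t = 3.49e+04 m / 0.96 m/s = 3.635e+04 s = 0.4208 d.
C = 0.1261·exp(−0.33·0.4208) = 0.1261·0.8704 = 0.1098 mg/L.

0.110 mg/L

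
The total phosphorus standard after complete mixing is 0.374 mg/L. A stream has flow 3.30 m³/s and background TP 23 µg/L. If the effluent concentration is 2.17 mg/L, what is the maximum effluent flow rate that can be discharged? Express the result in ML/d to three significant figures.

23 µg/L = 0.023 mg/L.
Mass balance at complete mixing: C_std·(Q_w + Q_r) = Q_w·C_e + Q_r·C_b.
Rearranging, Q_w = Q_r·(C_std − C_b)/(C_e − C_std) = 3.30·(0.374 − 0.023) / (2.17 − 0.374) = 0.6449 m³/s.
= 55.72 ML/d.

55.7 ML/d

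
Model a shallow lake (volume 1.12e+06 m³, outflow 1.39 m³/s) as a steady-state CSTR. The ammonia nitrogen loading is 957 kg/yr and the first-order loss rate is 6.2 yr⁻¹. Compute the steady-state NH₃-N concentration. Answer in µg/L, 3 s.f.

Outflow Q = 1.39 m³/s × 3.156e+07 s/yr = 4.387e+07 m³/yr.
Steady-state CSTR mass balance: W = Q·C + k·V·C, so C = W/(Q + kV).
Q + kV = 4.387e+07 + 6.2·1.12e+06 = 5.081e+07 m³/yr.
C = 957/5.081e+07 = 1.884e-05 kg/m³ = 0.01884 mg/L = 18.84 µg/L.

18.8 µg/L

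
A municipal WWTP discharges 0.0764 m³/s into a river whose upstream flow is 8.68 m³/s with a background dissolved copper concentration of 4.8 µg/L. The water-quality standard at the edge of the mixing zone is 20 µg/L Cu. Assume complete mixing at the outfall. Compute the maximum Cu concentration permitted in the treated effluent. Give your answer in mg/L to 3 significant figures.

1.75 mg/L

4.8 µg/L = 0.0048 mg/L.
20 µg/L = 0.02 mg/L.
Mass balance: 0.02·8.756 = 0.0764·Cₑ + 8.68·0.0048.
Cₑ = (0.1751 − 0.04166) / 0.0764 = 1.747 mg/L.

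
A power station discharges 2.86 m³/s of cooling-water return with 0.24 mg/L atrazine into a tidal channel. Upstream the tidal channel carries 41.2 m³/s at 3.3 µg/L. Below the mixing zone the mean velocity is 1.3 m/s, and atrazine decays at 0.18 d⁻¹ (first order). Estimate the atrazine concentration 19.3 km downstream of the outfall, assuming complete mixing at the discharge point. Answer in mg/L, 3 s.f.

3.3 µg/L = 0.0033 mg/L.
After complete mixing, C₀ = (2.86·0.24 + 41.2·0.0033) / 44.06 = 0.01866 mg/L.
Travel time t = 1.93e+04 m / 1.3 m/s = 1.485e+04 s = 0.1718 d.
C = 0.01866·exp(−0.18·0.1718) = 0.01866·0.9695 = 0.0181 mg/L.

0.0181 mg/L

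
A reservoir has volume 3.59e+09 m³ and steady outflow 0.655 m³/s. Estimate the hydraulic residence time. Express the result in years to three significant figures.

Q = 0.655 m³/s × 3.156e+07 s/yr = 2.067e+07 m³/yr.
Hydraulic residence time τ = V/Q = 3.59e+09/2.067e+07 = 173.7 yr.

174 yr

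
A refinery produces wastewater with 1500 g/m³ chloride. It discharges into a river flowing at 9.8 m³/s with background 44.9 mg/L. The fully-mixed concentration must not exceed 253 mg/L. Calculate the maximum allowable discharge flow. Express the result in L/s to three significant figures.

Mass balance at complete mixing: C_std·(Q_w + Q_r) = Q_w·C_e + Q_r·C_b.
Rearranging, Q_w = Q_r·(C_std − C_b)/(C_e − C_std) = 9.8·(253 − 44.9) / (1500 − 253) = 1.635 m³/s.
= 1635 L/s.

1640 L/s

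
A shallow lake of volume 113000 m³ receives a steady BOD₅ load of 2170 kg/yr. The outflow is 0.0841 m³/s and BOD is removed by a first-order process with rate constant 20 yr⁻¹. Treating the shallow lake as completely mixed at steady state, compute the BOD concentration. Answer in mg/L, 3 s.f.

Outflow Q = 0.0841 m³/s × 3.156e+07 s/yr = 2.654e+06 m³/yr.
Steady-state CSTR mass balance: W = Q·C + k·V·C, so C = W/(Q + kV).
Q + kV = 2.654e+06 + 20·113000 = 4.914e+06 m³/yr.
C = 2170/4.914e+06 = 0.0004416 kg/m³ = 0.4416 mg/L.

0.442 mg/L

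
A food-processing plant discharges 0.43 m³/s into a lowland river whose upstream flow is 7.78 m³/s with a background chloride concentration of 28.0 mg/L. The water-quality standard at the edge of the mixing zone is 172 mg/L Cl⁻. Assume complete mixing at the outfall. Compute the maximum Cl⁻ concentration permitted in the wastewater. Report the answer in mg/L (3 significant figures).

Mass balance: 172·8.21 = 0.43·Cₑ + 7.78·28.
Cₑ = (1412 − 217.8) / 0.43 = 2777 mg/L.

2780 mg/L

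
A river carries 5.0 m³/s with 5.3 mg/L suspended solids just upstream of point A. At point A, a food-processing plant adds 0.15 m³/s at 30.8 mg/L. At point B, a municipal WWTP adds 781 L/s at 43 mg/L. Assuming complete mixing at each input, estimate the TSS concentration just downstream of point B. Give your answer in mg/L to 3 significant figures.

After input A: C = (5·5.3 + 0.15·30.8) / 5.15 = 6.043 mg/L.
781 L/s = 0.781 m³/s.
After input B: C = (5.15·6.043 + 0.781·43) / 5.931 = 10.91 mg/L.

10.9 mg/L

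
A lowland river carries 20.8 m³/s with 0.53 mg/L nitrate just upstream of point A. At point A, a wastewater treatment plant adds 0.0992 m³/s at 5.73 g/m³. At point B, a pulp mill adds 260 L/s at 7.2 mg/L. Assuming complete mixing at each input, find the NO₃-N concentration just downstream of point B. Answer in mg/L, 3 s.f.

After input A: C = (20.8·0.53 + 0.0992·5.73) / 20.9 = 0.5547 mg/L.
260 L/s = 0.26 m³/s.
After input B: C = (20.9·0.5547 + 0.26·7.2) / 21.16 = 0.6363 mg/L.

0.636 mg/L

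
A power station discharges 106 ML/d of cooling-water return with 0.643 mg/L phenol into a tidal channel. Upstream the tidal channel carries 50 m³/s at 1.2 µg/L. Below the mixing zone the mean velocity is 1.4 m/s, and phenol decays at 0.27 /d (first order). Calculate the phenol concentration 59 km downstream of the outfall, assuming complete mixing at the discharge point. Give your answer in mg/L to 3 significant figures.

0.0145 mg/L

106 ML/d = 1.227 m³/s.
1.2 µg/L = 0.0012 mg/L.
After complete mixing, C₀ = (1.227·0.643 + 50·0.0012) / 51.23 = 0.01657 mg/L.
Travel time t = 5.9e+04 m / 1.4 m/s = 4.214e+04 s = 0.4878 d.
C = 0.01657·exp(−0.27·0.4878) = 0.01657·0.8766 = 0.01453 mg/L.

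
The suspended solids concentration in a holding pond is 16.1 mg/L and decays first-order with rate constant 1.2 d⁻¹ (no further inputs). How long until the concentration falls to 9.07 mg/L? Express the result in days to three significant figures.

t = ln(C₀/C)/k = ln(16.1/9.07)/1.2 = 0.5738/1.2 = 0.4782 d.

0.478 d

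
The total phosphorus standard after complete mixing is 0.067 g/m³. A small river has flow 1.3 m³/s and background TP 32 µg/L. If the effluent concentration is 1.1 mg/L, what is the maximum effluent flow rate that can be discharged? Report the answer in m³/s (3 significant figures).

32 µg/L = 0.032 mg/L.
Mass balance at complete mixing: C_std·(Q_w + Q_r) = Q_w·C_e + Q_r·C_b.
Rearranging, Q_w = Q_r·(C_std − C_b)/(C_e − C_std) = 1.3·(0.067 − 0.032) / (1.1 − 0.067) = 0.04405 m³/s.

0.0440 m³/s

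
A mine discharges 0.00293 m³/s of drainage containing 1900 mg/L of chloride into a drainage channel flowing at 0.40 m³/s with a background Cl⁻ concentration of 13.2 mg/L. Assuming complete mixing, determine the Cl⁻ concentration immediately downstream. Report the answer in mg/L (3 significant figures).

26.9 mg/L

Flow-weighted mixing gives C = (0.00293·1900 + 0.4·13.2) / (0.00293 + 0.4) = 10.85/0.4029 = 26.92 mg/L.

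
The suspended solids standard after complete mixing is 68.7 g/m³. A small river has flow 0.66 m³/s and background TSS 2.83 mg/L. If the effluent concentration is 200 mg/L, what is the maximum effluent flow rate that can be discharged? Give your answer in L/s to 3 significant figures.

Mass balance at complete mixing: C_std·(Q_w + Q_r) = Q_w·C_e + Q_r·C_b.
Rearranging, Q_w = Q_r·(C_std − C_b)/(C_e − C_std) = 0.66·(68.7 − 2.83) / (200 − 68.7) = 0.3311 m³/s.
= 331.1 L/s.

331 L/s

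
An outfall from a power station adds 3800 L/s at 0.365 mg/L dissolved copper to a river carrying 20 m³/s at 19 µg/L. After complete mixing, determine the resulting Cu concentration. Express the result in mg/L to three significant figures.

3800 L/s = 3.8 m³/s.
19 µg/L = 0.019 mg/L.
By mass balance at complete mixing, C = (3.8·0.365 + 20·0.019) / (3.8 + 20) = 1.767/23.8 = 0.07424 mg/L.

0.0742 mg/L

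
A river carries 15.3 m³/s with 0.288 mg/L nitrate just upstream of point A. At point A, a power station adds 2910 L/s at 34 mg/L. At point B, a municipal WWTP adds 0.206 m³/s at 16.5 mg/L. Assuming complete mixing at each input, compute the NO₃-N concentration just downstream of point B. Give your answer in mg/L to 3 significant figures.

2910 L/s = 2.91 m³/s.
After input A: C = (15.3·0.288 + 2.91·34) / 18.21 = 5.675 mg/L.
After input B: C = (18.21·5.675 + 0.206·16.5) / 18.42 = 5.796 mg/L.

5.80 mg/L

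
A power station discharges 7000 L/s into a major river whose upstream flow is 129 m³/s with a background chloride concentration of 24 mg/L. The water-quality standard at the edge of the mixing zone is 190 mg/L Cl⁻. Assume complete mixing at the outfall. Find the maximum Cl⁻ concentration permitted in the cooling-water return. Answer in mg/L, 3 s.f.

3250 mg/L

7000 L/s = 7 m³/s.
Mass balance: 190·136 = 7·Cₑ + 129·24.
Cₑ = (2.584e+04 − 3096) / 7 = 3249 mg/L.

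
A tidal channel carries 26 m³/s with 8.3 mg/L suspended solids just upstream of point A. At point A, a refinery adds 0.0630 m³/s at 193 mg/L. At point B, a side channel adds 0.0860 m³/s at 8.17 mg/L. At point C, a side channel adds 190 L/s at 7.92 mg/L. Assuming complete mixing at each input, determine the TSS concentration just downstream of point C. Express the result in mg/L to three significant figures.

After input A: C = (26·8.3 + 0.063·193) / 26.06 = 8.746 mg/L.
After input B: C = (26.06·8.746 + 0.086·8.17) / 26.15 = 8.745 mg/L.
190 L/s = 0.19 m³/s.
After input C: C = (26.15·8.745 + 0.19·7.92) / 26.34 = 8.739 mg/L.

8.74 mg/L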